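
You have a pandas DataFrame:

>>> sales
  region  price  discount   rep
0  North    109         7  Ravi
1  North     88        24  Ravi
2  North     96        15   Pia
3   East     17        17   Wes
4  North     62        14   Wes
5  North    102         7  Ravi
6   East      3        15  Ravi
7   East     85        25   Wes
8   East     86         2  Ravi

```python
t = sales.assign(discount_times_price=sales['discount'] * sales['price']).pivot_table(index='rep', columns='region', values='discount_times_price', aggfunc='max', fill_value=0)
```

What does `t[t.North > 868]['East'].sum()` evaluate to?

add column discount_times_price = sales['discount'] * sales['price']:
  region  price  discount   rep  discount_times_price
0  North    109         7  Ravi                   763
1  North     88        24  Ravi                  2112
2  North     96        15   Pia                  1440
3   East     17        17   Wes                   289
4  North     62        14   Wes                   868
5  North    102         7  Ravi                   714
6   East      3        15  Ravi                    45
7   East     85        25   Wes                  2125
8   East     86         2  Ravi                   172
pivot: rows=rep, cols=region, max(discount_times_price):
region  East  North
rep                
Pia        0   1440
Ravi     172   2112
Wes     2125    868
filter rows where North > 868:
region  East  North
rep                
Pia        0   1440
Ravi     172   2112
sum of column 'East' → 172

172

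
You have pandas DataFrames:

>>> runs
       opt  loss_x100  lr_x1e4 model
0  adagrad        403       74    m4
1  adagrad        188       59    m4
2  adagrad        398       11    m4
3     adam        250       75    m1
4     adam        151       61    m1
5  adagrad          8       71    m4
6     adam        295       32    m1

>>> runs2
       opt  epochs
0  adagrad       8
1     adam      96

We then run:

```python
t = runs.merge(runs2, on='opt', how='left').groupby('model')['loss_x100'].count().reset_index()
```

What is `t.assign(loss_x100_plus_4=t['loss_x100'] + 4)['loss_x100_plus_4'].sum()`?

15

merge on 'opt' (how='left') → 7 rows:
       opt  loss_x100  lr_x1e4 model  epochs
0  adagrad        403       74    m4       8
1  adagrad        188       59    m4       8
2  adagrad        398       11    m4       8
3     adam        250       75    m1      96
4     adam        151       61    m1      96
5  adagrad          8       71    m4       8
6     adam        295       32    m1      96
group by model, count of loss_x100:
model
m1    3
m4    4
Name: loss_x100, dtype: int64
reset_index():
  model  loss_x100
0    m1          3
1    m4          4
add column loss_x100_plus_4 = t['loss_x100'] + 4:
  model  loss_x100  loss_x100_plus_4
0    m1          3                 7
1    m4          4                 8
sum of column 'loss_x100_plus_4' → 15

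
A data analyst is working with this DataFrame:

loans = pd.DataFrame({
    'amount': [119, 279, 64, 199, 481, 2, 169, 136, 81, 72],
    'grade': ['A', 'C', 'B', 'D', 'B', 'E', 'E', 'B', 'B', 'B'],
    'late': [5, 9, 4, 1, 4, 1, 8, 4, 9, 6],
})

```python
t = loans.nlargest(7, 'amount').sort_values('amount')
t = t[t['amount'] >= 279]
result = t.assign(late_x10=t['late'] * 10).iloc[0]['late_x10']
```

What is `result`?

90

take 7 rows with largest amount:
   amount grade  late
4     481     B     4
1     279     C     9
3     199     D     1
6     169     E     8
7     136     B     4
0     119     A     5
8      81     B     9
sort by amount:
   amount grade  late
8      81     B     9
0     119     A     5
7     136     B     4
6     169     E     8
3     199     D     1
1     279     C     9
4     481     B     4
filter rows where amount >= 279:
   amount grade  late
1     279     C     9
4     481     B     4
add column late_x10 = t['late'] * 10:
   amount grade  late  late_x10
1     279     C     9        90
4     481     B     4        40
Finally, value at position 0, column 'late_x10' = 90.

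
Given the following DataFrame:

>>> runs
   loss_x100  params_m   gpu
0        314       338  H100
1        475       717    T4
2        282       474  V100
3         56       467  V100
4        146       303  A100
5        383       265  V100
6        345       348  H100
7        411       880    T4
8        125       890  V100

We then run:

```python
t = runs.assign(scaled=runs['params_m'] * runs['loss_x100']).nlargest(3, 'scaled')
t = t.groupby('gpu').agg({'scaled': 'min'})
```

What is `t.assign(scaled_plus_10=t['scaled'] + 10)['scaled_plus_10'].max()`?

340585

add column scaled = runs['params_m'] * runs['loss_x100']:
   loss_x100  params_m   gpu  scaled
0        314       338  H100  106132
1        475       717    T4  340575
2        282       474  V100  133668
3         56       467  V100   26152
4        146       303  A100   44238
5        383       265  V100  101495
6        345       348  H100  120060
7        411       880    T4  361680
8        125       890  V100  111250
take 3 rows with largest scaled:
   loss_x100  params_m   gpu  scaled
7        411       880    T4  361680
1        475       717    T4  340575
2        282       474  V100  133668
group by gpu, min of scaled:
      scaled
gpu         
T4    340575
V100  133668
add column scaled_plus_10 = t['scaled'] + 10:
      scaled  scaled_plus_10
gpu                         
T4    340575          340585
V100  133668          133678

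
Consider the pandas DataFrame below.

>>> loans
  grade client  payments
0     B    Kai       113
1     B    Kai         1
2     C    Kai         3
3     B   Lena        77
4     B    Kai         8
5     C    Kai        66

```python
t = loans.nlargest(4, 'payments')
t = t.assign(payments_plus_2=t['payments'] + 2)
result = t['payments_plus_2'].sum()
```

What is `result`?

272

take 4 rows with largest payments:
  grade client  payments
0     B    Kai       113
3     B   Lena        77
5     C    Kai        66
4     B    Kai         8
add column payments_plus_2 = t['payments'] + 2:
  grade client  payments  payments_plus_2
0     B    Kai       113              115
3     B   Lena        77               79
5     C    Kai        66               68
4     B    Kai         8               10
So sum() = 272.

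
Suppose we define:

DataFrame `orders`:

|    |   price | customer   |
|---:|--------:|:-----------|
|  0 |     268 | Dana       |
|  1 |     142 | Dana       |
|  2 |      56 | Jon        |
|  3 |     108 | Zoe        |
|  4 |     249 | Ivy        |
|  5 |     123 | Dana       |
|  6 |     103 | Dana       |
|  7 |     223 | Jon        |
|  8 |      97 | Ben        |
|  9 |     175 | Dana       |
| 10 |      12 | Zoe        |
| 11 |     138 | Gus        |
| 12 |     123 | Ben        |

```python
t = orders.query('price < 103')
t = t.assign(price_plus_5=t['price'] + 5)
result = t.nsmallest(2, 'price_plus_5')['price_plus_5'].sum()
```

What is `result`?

filter rows where price < 103:
    price customer
2      56      Jon
8      97      Ben
10     12      Zoe
add column price_plus_5 = t['price'] + 5:
    price customer  price_plus_5
2      56      Jon            61
8      97      Ben           102
10     12      Zoe            17
take 2 rows with smallest price_plus_5:
    price customer  price_plus_5
10     12      Zoe            17
2      56      Jon            61
sum of column 'price_plus_5' → 78

78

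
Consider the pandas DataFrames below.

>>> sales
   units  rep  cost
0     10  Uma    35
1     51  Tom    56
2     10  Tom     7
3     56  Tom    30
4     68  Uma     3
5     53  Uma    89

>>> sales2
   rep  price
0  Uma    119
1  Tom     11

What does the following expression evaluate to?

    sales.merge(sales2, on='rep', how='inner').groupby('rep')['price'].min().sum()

merge on 'rep' (how='inner') → 6 rows:
   units  rep  cost  price
0     10  Uma    35    119
1     51  Tom    56     11
2     10  Tom     7     11
3     56  Tom    30     11
4     68  Uma     3    119
5     53  Uma    89    119
group by rep, min of price:
rep
Tom     11
Uma    119
Name: price, dtype: int64

130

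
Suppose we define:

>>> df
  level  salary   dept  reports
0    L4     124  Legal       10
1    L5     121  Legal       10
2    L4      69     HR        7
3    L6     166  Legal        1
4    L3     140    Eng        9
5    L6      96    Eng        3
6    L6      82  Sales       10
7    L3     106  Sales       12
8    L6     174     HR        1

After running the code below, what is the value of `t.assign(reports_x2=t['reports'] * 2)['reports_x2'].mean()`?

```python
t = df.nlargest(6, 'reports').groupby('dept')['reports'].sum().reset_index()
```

29.0

take 6 rows with largest reports:
  level  salary   dept  reports
7    L3     106  Sales       12
0    L4     124  Legal       10
1    L5     121  Legal       10
6    L6      82  Sales       10
4    L3     140    Eng        9
2    L4      69     HR        7
group by dept, sum of reports:
dept
Eng       9
HR        7
Legal    20
Sales    22
Name: reports, dtype: int64
reset_index():
    dept  reports
0    Eng        9
1     HR        7
2  Legal       20
3  Sales       22
add column reports_x2 = t['reports'] * 2:
    dept  reports  reports_x2
0    Eng        9          18
1     HR        7          14
2  Legal       20          40
3  Sales       22          44
So mean() = 29.0.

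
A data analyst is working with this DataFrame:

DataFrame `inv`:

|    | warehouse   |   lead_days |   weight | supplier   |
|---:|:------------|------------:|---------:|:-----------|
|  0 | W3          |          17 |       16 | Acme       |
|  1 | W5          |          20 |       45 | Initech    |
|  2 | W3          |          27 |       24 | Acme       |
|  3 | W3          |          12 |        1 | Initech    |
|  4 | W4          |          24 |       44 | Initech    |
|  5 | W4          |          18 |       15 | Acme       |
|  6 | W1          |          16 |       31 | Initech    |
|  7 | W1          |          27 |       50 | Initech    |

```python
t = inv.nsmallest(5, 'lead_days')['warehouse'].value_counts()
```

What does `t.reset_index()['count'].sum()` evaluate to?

5

take 5 rows with smallest lead_days:
  warehouse  lead_days  weight supplier
3        W3         12       1  Initech
6        W1         16      31  Initech
0        W3         17      16     Acme
5        W4         18      15     Acme
1        W5         20      45  Initech
value_counts of warehouse:
warehouse
W3    2
W1    1
W4    1
W5    1
Name: count, dtype: int64
reset_index():
  warehouse  count
0        W3      2
1        W1      1
2        W4      1
3        W5      1
Reading off the sum of column 'count', we get 5.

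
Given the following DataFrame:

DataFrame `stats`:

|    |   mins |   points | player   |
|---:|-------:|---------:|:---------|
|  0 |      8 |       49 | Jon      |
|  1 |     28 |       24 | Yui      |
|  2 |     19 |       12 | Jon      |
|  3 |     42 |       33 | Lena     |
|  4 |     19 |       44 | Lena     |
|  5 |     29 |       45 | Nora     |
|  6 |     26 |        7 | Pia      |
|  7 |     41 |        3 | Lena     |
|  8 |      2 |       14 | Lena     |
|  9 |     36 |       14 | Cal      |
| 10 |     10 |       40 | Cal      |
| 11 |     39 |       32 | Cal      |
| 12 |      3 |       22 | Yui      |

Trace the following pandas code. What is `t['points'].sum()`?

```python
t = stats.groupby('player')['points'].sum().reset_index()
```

339

group by player, sum of points:
player
Cal     86
Jon     61
Lena    94
Nora    45
Pia      7
Yui     46
Name: points, dtype: int64
reset_index():
  player  points
0    Cal      86
1    Jon      61
2   Lena      94
3   Nora      45
4    Pia       7
5    Yui      46
Finally, sum of column 'points' = 339.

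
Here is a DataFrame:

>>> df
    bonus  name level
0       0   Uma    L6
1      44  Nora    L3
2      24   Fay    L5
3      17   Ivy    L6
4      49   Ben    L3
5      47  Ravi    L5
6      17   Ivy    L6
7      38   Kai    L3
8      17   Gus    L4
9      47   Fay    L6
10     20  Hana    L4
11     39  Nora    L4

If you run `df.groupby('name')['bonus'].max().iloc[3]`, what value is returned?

20

group by name, max of bonus:
name
Ben     49
Fay     47
Gus     17
Hana    20
Ivy     17
Kai     38
Nora    44
Ravi    47
Uma      0
Name: bonus, dtype: int64
Hence 20.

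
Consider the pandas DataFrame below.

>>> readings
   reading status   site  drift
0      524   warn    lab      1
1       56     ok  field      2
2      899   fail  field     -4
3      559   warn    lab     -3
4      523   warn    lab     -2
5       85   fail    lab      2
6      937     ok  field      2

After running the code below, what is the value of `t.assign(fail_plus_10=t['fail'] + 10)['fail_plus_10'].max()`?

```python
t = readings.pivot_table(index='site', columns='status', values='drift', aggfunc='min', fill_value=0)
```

pivot: rows=site, cols=status, min(drift):
status  fail  ok  warn
site                  
field     -4   2     0
lab        2   0    -3
add column fail_plus_10 = t['fail'] + 10:
status  fail  ok  warn  fail_plus_10
site                                
field     -4   2     0             6
lab        2   0    -3            12
Then the max of column 'fail_plus_10': 12

12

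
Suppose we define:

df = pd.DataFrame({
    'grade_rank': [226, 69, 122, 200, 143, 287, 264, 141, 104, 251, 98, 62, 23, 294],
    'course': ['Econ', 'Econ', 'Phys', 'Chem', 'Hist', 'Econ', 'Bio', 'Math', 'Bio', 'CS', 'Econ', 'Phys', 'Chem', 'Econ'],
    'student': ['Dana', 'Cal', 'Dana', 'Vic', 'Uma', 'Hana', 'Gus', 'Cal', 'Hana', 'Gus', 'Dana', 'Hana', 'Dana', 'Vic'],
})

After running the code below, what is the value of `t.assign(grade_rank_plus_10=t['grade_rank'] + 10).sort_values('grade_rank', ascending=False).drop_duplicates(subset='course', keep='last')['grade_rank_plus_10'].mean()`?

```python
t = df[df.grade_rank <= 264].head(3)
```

105.5

filter rows where grade_rank <= 264:
    grade_rank course student
0          226   Econ    Dana
1           69   Econ     Cal
2          122   Phys    Dana
3          200   Chem     Vic
4          143   Hist     Uma
6          264    Bio     Gus
7          141   Math     Cal
8          104    Bio    Hana
9          251     CS     Gus
10          98   Econ    Dana
11          62   Phys    Hana
12          23   Chem    Dana
take first 3 rows:
   grade_rank course student
0         226   Econ    Dana
1          69   Econ     Cal
2         122   Phys    Dana
add column grade_rank_plus_10 = t['grade_rank'] + 10:
   grade_rank course student  grade_rank_plus_10
0         226   Econ    Dana                 236
1          69   Econ     Cal                  79
2         122   Phys    Dana                 132
sort by grade_rank descending:
   grade_rank course student  grade_rank_plus_10
0         226   Econ    Dana                 236
2         122   Phys    Dana                 132
1          69   Econ     Cal                  79
drop duplicate course (keep=last):
   grade_rank course student  grade_rank_plus_10
2         122   Phys    Dana                 132
1          69   Econ     Cal                  79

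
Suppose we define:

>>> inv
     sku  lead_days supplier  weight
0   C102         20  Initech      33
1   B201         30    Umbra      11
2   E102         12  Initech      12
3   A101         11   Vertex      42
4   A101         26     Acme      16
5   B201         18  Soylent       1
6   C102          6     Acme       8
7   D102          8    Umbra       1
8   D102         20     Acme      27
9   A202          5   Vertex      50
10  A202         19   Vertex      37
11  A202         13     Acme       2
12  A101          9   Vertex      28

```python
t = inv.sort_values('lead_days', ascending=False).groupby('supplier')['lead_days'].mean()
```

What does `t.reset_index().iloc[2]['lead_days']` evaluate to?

sort by lead_days descending:
     sku  lead_days supplier  weight
1   B201         30    Umbra      11
4   A101         26     Acme      16
0   C102         20  Initech      33
8   D102         20     Acme      27
10  A202         19   Vertex      37
5   B201         18  Soylent       1
11  A202         13     Acme       2
2   E102         12  Initech      12
3   A101         11   Vertex      42
12  A101          9   Vertex      28
7   D102          8    Umbra       1
6   C102          6     Acme       8
9   A202          5   Vertex      50
group by supplier, mean of lead_days:
supplier
Acme       16.25
Initech    16.00
Soylent    18.00
Umbra      19.00
Vertex     11.00
Name: lead_days, dtype: float64
reset_index():
  supplier  lead_days
0     Acme      16.25
1  Initech      16.00
2  Soylent      18.00
3    Umbra      19.00
4   Vertex      11.00
value at position 2, column 'lead_days' → 18.0

18.0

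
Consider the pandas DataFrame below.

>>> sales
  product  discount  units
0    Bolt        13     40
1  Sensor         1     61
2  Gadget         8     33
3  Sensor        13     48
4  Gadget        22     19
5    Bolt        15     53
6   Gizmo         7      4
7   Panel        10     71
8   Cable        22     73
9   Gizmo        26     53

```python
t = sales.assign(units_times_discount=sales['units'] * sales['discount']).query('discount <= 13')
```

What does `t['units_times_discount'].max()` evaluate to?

add column units_times_discount = sales['units'] * sales['discount']:
  product  discount  units  units_times_discount
0    Bolt        13     40                   520
1  Sensor         1     61                    61
2  Gadget         8     33                   264
3  Sensor        13     48                   624
4  Gadget        22     19                   418
5    Bolt        15     53                   795
6   Gizmo         7      4                    28
7   Panel        10     71                   710
8   Cable        22     73                  1606
9   Gizmo        26     53                  1378
filter rows where discount <= 13:
  product  discount  units  units_times_discount
0    Bolt        13     40                   520
1  Sensor         1     61                    61
2  Gadget         8     33                   264
3  Sensor        13     48                   624
6   Gizmo         7      4                    28
7   Panel        10     71                   710
Taking the max of column 'units_times_discount' gives 710.

710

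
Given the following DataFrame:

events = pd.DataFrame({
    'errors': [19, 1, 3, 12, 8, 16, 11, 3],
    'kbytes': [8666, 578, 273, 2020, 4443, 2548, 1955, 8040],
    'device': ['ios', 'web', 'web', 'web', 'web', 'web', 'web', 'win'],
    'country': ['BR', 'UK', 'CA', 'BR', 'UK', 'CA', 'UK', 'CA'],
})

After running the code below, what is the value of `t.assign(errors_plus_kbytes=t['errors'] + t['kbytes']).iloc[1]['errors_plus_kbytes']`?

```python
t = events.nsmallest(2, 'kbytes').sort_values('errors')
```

take 2 rows with smallest kbytes:
   errors  kbytes device country
2       3     273    web      CA
1       1     578    web      UK
sort by errors:
   errors  kbytes device country
1       1     578    web      UK
2       3     273    web      CA
add column errors_plus_kbytes = t['errors'] + t['kbytes']:
   errors  kbytes device country  errors_plus_kbytes
1       1     578    web      UK                 579
2       3     273    web      CA                 276

276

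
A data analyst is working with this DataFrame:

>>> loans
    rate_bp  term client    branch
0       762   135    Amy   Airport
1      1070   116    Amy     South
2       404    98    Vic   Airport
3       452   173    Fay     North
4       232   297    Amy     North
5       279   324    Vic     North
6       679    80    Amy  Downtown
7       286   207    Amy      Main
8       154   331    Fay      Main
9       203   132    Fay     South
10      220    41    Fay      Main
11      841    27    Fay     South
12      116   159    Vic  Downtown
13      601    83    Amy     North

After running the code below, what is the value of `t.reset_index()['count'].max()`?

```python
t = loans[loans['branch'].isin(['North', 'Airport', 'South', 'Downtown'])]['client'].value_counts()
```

5

filter rows where branch in ['North', 'Airport', 'South', 'Downtown']:
    rate_bp  term client    branch
0       762   135    Amy   Airport
1      1070   116    Amy     South
2       404    98    Vic   Airport
3       452   173    Fay     North
4       232   297    Amy     North
5       279   324    Vic     North
6       679    80    Amy  Downtown
9       203   132    Fay     South
11      841    27    Fay     South
12      116   159    Vic  Downtown
13      601    83    Amy     North
value_counts of client:
client
Amy    5
Vic    3
Fay    3
Name: count, dtype: int64
reset_index():
  client  count
0    Amy      5
1    Vic      3
2    Fay      3
Hence 5.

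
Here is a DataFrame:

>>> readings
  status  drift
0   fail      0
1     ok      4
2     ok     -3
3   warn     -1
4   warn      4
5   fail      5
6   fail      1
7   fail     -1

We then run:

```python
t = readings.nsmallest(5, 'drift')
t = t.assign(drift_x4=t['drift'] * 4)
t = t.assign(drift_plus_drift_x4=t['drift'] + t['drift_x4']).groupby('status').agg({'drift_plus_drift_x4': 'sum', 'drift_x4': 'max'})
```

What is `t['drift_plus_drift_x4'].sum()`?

-20

take 5 rows with smallest drift:
  status  drift
2     ok     -3
3   warn     -1
7   fail     -1
0   fail      0
6   fail      1
add column drift_x4 = t['drift'] * 4:
  status  drift  drift_x4
2     ok     -3       -12
3   warn     -1        -4
7   fail     -1        -4
0   fail      0         0
6   fail      1         4
add column drift_plus_drift_x4 = t['drift'] + t['drift_x4']:
  status  drift  drift_x4  drift_plus_drift_x4
2     ok     -3       -12                  -15
3   warn     -1        -4                   -5
7   fail     -1        -4                   -5
0   fail      0         0                    0
6   fail      1         4                    5
group by status: sum(drift_plus_drift_x4), max(drift_x4):
        drift_plus_drift_x4  drift_x4
status                               
fail                      0         4
ok                      -15       -12
warn                     -5        -4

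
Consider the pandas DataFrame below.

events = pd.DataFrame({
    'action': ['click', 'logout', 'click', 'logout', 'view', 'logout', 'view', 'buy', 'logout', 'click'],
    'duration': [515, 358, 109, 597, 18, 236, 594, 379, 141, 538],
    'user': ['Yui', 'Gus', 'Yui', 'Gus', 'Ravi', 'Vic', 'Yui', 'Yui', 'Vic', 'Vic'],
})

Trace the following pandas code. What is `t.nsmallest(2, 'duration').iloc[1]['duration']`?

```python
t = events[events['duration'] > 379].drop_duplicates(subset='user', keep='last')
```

594

filter rows where duration > 379:
   action  duration user
0   click       515  Yui
3  logout       597  Gus
6    view       594  Yui
9   click       538  Vic
drop duplicate user (keep=last):
   action  duration user
3  logout       597  Gus
6    view       594  Yui
9   click       538  Vic
take 2 rows with smallest duration:
  action  duration user
9  click       538  Vic
6   view       594  Yui
Finally, value at position 1, column 'duration' = 594.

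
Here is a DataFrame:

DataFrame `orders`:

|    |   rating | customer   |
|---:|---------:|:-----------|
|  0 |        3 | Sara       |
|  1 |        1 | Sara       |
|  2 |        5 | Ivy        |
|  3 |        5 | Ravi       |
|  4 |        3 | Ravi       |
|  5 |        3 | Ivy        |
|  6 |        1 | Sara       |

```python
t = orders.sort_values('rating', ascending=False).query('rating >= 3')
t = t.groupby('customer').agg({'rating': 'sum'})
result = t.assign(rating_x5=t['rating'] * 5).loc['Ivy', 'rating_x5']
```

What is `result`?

40

sort by rating descending:
   rating customer
2       5      Ivy
3       5     Ravi
0       3     Sara
4       3     Ravi
5       3      Ivy
1       1     Sara
6       1     Sara
filter rows where rating >= 3:
   rating customer
2       5      Ivy
3       5     Ravi
0       3     Sara
4       3     Ravi
5       3      Ivy
group by customer, sum of rating:
          rating
customer        
Ivy            8
Ravi           8
Sara           3
add column rating_x5 = t['rating'] * 5:
          rating  rating_x5
customer                   
Ivy            8         40
Ravi           8         40
Sara           3         15
Finally, value at row 'Ivy', column 'rating_x5' = 40.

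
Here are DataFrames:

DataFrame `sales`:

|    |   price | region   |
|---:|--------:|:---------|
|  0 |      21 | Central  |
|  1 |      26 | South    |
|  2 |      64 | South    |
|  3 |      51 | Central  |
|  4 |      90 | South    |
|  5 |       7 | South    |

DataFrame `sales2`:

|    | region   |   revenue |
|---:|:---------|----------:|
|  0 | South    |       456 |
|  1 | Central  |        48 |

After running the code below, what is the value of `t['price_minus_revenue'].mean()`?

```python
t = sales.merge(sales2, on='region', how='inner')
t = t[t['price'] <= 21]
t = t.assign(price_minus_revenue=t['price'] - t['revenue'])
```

merge on 'region' (how='inner') → 6 rows:
   price   region  revenue
0     21  Central       48
1     26    South      456
2     64    South      456
3     51  Central       48
4     90    South      456
5      7    South      456
filter rows where price <= 21:
   price   region  revenue
0     21  Central       48
5      7    South      456
add column price_minus_revenue = t['price'] - t['revenue']:
   price   region  revenue  price_minus_revenue
0     21  Central       48                  -27
5      7    South      456                 -449

-238.0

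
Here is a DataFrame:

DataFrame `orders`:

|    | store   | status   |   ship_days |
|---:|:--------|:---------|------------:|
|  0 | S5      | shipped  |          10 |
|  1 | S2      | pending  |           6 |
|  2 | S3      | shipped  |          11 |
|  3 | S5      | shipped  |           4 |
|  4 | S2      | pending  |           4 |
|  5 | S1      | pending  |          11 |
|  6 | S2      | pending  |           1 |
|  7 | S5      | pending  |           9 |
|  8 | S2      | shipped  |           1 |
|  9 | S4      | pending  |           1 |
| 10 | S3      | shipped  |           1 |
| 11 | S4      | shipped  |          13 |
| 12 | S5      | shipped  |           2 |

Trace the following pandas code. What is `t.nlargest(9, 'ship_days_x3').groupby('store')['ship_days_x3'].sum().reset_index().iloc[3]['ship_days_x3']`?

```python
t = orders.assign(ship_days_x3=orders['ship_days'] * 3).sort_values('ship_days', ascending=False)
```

add column ship_days_x3 = orders['ship_days'] * 3:
   store   status  ship_days  ship_days_x3
0     S5  shipped         10            30
1     S2  pending          6            18
2     S3  shipped         11            33
3     S5  shipped          4            12
4     S2  pending          4            12
5     S1  pending         11            33
6     S2  pending          1             3
7     S5  pending          9            27
8     S2  shipped          1             3
9     S4  pending          1             3
10    S3  shipped          1             3
11    S4  shipped         13            39
12    S5  shipped          2             6
sort by ship_days descending:
   store   status  ship_days  ship_days_x3
11    S4  shipped         13            39
2     S3  shipped         11            33
5     S1  pending         11            33
0     S5  shipped         10            30
7     S5  pending          9            27
1     S2  pending          6            18
3     S5  shipped          4            12
4     S2  pending          4            12
12    S5  shipped          2             6
6     S2  pending          1             3
8     S2  shipped          1             3
9     S4  pending          1             3
10    S3  shipped          1             3
take 9 rows with largest ship_days_x3:
   store   status  ship_days  ship_days_x3
11    S4  shipped         13            39
2     S3  shipped         11            33
5     S1  pending         11            33
0     S5  shipped         10            30
7     S5  pending          9            27
1     S2  pending          6            18
3     S5  shipped          4            12
4     S2  pending          4            12
12    S5  shipped          2             6
group by store, sum of ship_days_x3:
store
S1    33
S2    30
S3    33
S4    39
S5    75
Name: ship_days_x3, dtype: int64
reset_index():
  store  ship_days_x3
0    S1            33
1    S2            30
2    S3            33
3    S4            39
4    S5            75
Taking the value at position 3, column 'ship_days_x3' gives 39.

39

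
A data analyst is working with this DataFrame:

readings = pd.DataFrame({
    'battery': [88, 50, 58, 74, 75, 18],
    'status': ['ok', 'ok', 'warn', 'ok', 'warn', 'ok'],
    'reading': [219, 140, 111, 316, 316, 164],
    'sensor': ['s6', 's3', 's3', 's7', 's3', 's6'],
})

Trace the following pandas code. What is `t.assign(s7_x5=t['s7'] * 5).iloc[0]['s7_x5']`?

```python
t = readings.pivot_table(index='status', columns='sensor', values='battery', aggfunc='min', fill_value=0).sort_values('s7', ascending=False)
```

370

pivot: rows=status, cols=sensor, min(battery):
sensor  s3  s6  s7
status            
ok      50  18  74
warn    58   0   0
sort by s7 descending:
sensor  s3  s6  s7
status            
ok      50  18  74
warn    58   0   0
add column s7_x5 = t['s7'] * 5:
sensor  s3  s6  s7  s7_x5
status                   
ok      50  18  74    370
warn    58   0   0      0
Hence 370.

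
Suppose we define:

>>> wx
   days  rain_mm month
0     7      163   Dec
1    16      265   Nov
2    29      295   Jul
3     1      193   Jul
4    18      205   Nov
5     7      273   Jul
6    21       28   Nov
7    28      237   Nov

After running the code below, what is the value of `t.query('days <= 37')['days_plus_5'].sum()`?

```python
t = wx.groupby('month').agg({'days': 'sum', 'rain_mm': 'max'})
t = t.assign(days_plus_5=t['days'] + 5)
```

group by month: sum(days), max(rain_mm):
       days  rain_mm
month               
Dec       7      163
Jul      37      295
Nov      83      265
add column days_plus_5 = t['days'] + 5:
       days  rain_mm  days_plus_5
month                            
Dec       7      163           12
Jul      37      295           42
Nov      83      265           88
filter rows where days <= 37:
       days  rain_mm  days_plus_5
month                            
Dec       7      163           12
Jul      37      295           42

54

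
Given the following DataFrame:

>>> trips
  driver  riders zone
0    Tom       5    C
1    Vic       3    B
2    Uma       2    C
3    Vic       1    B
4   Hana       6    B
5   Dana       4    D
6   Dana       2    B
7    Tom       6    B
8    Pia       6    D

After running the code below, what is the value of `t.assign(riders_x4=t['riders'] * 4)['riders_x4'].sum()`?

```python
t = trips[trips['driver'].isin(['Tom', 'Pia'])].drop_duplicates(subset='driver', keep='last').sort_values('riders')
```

filter rows where driver in ['Tom', 'Pia']:
  driver  riders zone
0    Tom       5    C
7    Tom       6    B
8    Pia       6    D
drop duplicate driver (keep=last):
  driver  riders zone
7    Tom       6    B
8    Pia       6    D
sort by riders:
  driver  riders zone
7    Tom       6    B
8    Pia       6    D
add column riders_x4 = t['riders'] * 4:
  driver  riders zone  riders_x4
7    Tom       6    B         24
8    Pia       6    D         24
sum of column 'riders_x4' → 48

48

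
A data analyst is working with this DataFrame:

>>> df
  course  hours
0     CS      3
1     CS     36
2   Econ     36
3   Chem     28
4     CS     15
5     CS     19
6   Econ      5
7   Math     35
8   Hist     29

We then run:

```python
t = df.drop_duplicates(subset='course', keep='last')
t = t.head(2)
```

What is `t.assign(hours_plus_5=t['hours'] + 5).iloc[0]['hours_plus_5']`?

33

drop duplicate course (keep=last):
  course  hours
3   Chem     28
5     CS     19
6   Econ      5
7   Math     35
8   Hist     29
take first 2 rows:
  course  hours
3   Chem     28
5     CS     19
add column hours_plus_5 = t['hours'] + 5:
  course  hours  hours_plus_5
3   Chem     28            33
5     CS     19            24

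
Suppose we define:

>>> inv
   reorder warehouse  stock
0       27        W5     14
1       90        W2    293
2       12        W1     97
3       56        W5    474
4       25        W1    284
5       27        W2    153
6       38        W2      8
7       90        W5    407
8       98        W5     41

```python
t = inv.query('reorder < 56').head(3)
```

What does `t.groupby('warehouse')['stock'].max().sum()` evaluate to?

298

filter rows where reorder < 56:
   reorder warehouse  stock
0       27        W5     14
2       12        W1     97
4       25        W1    284
5       27        W2    153
6       38        W2      8
take first 3 rows:
   reorder warehouse  stock
0       27        W5     14
2       12        W1     97
4       25        W1    284
group by warehouse, max of stock:
warehouse
W1    284
W5     14
Name: stock, dtype: int64
So sum() = 298.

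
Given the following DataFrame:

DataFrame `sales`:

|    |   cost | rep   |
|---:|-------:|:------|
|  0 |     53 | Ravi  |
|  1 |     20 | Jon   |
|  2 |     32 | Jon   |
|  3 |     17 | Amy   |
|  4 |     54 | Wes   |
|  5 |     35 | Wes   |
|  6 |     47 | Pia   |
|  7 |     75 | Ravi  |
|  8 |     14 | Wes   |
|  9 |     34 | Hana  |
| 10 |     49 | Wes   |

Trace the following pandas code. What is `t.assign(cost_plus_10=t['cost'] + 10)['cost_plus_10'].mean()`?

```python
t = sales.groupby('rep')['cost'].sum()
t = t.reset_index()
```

group by rep, sum of cost:
rep
Amy      17
Hana     34
Jon      52
Pia      47
Ravi    128
Wes     152
Name: cost, dtype: int64
reset_index():
    rep  cost
0   Amy    17
1  Hana    34
2   Jon    52
3   Pia    47
4  Ravi   128
5   Wes   152
add column cost_plus_10 = t['cost'] + 10:
    rep  cost  cost_plus_10
0   Amy    17            27
1  Hana    34            44
2   Jon    52            62
3   Pia    47            57
4  Ravi   128           138
5   Wes   152           162
So mean() = 81.6666666667.

81.6666666667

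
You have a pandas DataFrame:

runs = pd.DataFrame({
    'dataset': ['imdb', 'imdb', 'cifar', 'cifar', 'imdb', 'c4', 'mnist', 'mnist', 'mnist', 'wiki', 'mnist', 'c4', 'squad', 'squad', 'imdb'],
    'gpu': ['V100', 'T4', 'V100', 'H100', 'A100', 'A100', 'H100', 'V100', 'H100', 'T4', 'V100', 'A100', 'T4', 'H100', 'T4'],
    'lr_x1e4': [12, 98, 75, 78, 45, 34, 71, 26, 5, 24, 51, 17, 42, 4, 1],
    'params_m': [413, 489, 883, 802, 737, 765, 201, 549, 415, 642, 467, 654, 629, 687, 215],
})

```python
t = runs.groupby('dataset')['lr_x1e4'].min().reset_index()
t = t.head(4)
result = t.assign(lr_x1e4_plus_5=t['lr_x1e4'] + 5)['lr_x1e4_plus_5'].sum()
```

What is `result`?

group by dataset, min of lr_x1e4:
dataset
c4       17
cifar    75
imdb      1
mnist     5
squad     4
wiki     24
Name: lr_x1e4, dtype: int64
reset_index():
  dataset  lr_x1e4
0      c4       17
1   cifar       75
2    imdb        1
3   mnist        5
4   squad        4
5    wiki       24
take first 4 rows:
  dataset  lr_x1e4
0      c4       17
1   cifar       75
2    imdb        1
3   mnist        5
add column lr_x1e4_plus_5 = t['lr_x1e4'] + 5:
  dataset  lr_x1e4  lr_x1e4_plus_5
0      c4       17              22
1   cifar       75              80
2    imdb        1               6
3   mnist        5              10
Then the sum of column 'lr_x1e4_plus_5': 118

118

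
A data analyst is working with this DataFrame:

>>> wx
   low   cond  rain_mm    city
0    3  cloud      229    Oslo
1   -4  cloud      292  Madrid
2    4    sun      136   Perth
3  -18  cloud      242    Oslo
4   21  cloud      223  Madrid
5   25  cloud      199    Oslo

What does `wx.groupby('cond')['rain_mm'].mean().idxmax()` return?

group by cond, mean of rain_mm:
cond
cloud    237.0
sun      136.0
Name: rain_mm, dtype: float64
Reading off the label with the largest value, we get cloud.

cloud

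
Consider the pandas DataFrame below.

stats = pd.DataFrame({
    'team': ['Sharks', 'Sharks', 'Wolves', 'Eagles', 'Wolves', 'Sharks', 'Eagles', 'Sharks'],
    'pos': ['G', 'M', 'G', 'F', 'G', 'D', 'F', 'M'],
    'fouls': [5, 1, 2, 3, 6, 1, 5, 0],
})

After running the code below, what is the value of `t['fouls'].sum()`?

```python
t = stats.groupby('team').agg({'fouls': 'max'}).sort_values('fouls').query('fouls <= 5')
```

group by team, max of fouls:
        fouls
team         
Eagles      5
Sharks      5
Wolves      6
sort by fouls:
        fouls
team         
Eagles      5
Sharks      5
Wolves      6
filter rows where fouls <= 5:
        fouls
team         
Eagles      5
Sharks      5
Finally, sum of column 'fouls' = 10.

10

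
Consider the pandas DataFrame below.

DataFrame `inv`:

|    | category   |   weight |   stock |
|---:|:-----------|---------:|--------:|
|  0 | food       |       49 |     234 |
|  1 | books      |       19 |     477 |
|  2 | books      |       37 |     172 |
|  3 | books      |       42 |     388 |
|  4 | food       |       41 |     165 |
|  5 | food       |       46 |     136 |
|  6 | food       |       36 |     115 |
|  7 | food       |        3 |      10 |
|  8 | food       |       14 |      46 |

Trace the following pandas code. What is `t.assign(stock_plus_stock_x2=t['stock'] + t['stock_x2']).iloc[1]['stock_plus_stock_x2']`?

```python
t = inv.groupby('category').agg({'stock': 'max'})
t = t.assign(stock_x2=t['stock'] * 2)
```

702

group by category, max of stock:
          stock
category       
books       477
food        234
add column stock_x2 = t['stock'] * 2:
          stock  stock_x2
category                 
books       477       954
food        234       468
add column stock_plus_stock_x2 = t['stock'] + t['stock_x2']:
          stock  stock_x2  stock_plus_stock_x2
category                                      
books       477       954                 1431
food        234       468                  702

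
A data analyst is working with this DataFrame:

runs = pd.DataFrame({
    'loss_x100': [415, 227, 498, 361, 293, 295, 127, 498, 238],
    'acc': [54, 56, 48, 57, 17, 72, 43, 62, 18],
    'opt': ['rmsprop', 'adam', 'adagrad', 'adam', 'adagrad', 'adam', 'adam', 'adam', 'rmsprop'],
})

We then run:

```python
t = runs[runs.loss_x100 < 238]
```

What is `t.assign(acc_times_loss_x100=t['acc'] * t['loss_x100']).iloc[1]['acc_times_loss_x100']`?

5461

filter rows where loss_x100 < 238:
   loss_x100  acc   opt
1        227   56  adam
6        127   43  adam
add column acc_times_loss_x100 = t['acc'] * t['loss_x100']:
   loss_x100  acc   opt  acc_times_loss_x100
1        227   56  adam                12712
6        127   43  adam                 5461
Reading off the value at position 1, column 'acc_times_loss_x100', we get 5461.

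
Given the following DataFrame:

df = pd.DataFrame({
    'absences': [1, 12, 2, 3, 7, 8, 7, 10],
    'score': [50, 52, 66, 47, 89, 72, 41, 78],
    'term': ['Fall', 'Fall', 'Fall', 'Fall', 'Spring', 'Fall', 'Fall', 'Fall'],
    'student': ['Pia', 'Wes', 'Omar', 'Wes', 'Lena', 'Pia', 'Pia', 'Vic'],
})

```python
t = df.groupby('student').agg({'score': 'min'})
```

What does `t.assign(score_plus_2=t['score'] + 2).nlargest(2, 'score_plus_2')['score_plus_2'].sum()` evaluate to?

group by student, min of score:
         score
student       
Lena        89
Omar        66
Pia         41
Vic         78
Wes         47
add column score_plus_2 = t['score'] + 2:
         score  score_plus_2
student                     
Lena        89            91
Omar        66            68
Pia         41            43
Vic         78            80
Wes         47            49
take 2 rows with largest score_plus_2:
         score  score_plus_2
student                     
Lena        89            91
Vic         78            80
sum of column 'score_plus_2' → 171

171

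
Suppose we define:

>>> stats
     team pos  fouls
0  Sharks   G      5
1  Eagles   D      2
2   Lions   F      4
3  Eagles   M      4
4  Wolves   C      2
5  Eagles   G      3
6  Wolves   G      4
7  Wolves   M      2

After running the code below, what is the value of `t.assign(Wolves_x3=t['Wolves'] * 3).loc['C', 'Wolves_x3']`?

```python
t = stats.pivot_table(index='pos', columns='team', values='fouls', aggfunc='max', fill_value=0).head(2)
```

pivot: rows=pos, cols=team, max(fouls):
team  Eagles  Lions  Sharks  Wolves
pos                                
C          0      0       0       2
D          2      0       0       0
F          0      4       0       0
G          3      0       5       4
M          4      0       0       2
take first 2 rows:
team  Eagles  Lions  Sharks  Wolves
pos                                
C          0      0       0       2
D          2      0       0       0
add column Wolves_x3 = t['Wolves'] * 3:
team  Eagles  Lions  Sharks  Wolves  Wolves_x3
pos                                           
C          0      0       0       2          6
D          2      0       0       0          0
Reading off the value at row 'C', column 'Wolves_x3', we get 6.

6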